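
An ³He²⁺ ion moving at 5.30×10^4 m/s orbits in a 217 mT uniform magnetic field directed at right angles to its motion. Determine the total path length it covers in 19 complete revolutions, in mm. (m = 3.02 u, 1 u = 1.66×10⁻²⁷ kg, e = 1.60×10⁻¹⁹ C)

r = mv/(qB) = 3.83×10^-3 m, so one revolution covers 2πr = 0.0240 m.
In 19 revolutions: L = 19·2πr = 0.457 m.

L ≈ 457 mm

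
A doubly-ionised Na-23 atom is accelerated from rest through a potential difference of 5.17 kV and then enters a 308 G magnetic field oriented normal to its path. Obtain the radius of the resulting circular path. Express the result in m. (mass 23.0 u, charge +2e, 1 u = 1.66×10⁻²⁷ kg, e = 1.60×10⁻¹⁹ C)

r ≈ 1.14 m

The kinetic energy gained is K = qV = (2×1.60×10^-19)(5170) = 1.65×10^-15 J.
v = √(2K/m) = 2.94×10^5 m/s.
r = mv/(qB) = (3.82×10^-26)(2.94×10^5) / [(2×1.60×10^-19)(0.0308)] = 1.14 m.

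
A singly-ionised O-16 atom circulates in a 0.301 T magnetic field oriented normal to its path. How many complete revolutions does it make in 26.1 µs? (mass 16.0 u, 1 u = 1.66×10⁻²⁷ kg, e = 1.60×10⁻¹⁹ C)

N = 7

T = 2πm/(qB) = 2π(2.656×10^-26) / [(1×1.60×10^-19)(0.301)] = 3.4651×10^-6 s.
N = t/T = 2.61×10^-5 / 3.4651×10^-6 ≈ 7.53, so 7 complete revolutions.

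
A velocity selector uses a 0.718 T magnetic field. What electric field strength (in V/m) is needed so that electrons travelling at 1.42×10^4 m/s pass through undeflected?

E ≈ 1.02×10^4 V/m

qE = qvB ⇒ E = vB = (1.42×10^4)(0.718) = 1.02×10^4 V/m.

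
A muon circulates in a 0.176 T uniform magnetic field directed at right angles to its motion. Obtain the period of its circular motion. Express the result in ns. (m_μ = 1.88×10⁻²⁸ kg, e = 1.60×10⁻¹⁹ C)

T ≈ 41.9 ns

The cyclotron period is independent of speed: T = 2πm/(qB).
T = 2π(1.88×10^-28) / [(1×1.60×10^-19)(0.176)] = 4.19×10^-8 s.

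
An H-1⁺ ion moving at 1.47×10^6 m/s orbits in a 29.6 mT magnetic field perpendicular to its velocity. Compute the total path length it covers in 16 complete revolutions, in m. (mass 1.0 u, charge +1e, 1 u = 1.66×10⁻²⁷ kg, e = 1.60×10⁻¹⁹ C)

L ≈ 51.8 m

r = mv/(qB) = 0.515 m, so one revolution covers 2πr = 3.24 m.
In 16 revolutions: L = 16·2πr = 51.8 m.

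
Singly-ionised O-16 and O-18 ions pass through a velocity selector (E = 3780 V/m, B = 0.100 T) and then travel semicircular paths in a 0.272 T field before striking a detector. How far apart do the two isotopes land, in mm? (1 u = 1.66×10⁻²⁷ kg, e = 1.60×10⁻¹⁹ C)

Both emerge at v = E/B₁ = 3.78×10^4 m/s.
r = mv/(qB₂), so r₁ = 0.02307 m and r₂ = 0.02595 m, giving Δr = 2.88×10^-3 m.
After a semicircle each ion lands a diameter 2r from the entry slit, so the separation is 2Δr = 5.77×10^-3 m.

Δd ≈ 5.77 mm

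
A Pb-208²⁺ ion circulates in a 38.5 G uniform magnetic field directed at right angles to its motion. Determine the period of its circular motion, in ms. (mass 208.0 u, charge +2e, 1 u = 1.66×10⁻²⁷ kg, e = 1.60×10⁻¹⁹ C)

The cyclotron period is independent of speed: T = 2πm/(qB).
T = 2π(3.45×10^-25) / [(2×1.60×10^-19)(3.85×10^-3)] = 1.76×10^-3 s.

T ≈ 1.76 ms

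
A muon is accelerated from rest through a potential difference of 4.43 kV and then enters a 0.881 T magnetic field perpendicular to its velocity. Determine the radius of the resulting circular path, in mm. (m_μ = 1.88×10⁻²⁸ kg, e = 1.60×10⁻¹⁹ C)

The kinetic energy gained is K = qV = (1×1.60×10^-19)(4430) = 7.09×10^-16 J.
v = √(2K/m) = 2.75×10^6 m/s.
r = mv/(qB) = (1.88×10^-28)(2.75×10^6) / [(1×1.60×10^-19)(0.881)] = 3.66×10^-3 m.

r ≈ 3.66 mm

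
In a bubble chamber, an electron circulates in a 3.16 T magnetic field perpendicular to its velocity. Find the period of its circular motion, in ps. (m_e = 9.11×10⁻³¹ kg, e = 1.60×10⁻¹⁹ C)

T ≈ 11.3 ps

The cyclotron period is independent of speed: T = 2πm/(qB).
T = 2π(9.11×10^-31) / [(1×1.60×10^-19)(3.16)] = 1.13×10^-11 s.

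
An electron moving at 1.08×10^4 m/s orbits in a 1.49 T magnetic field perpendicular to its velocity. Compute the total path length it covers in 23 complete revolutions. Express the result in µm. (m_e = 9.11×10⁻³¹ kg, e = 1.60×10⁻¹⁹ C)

r = mv/(qB) = 4.13×10^-8 m, so one revolution covers 2πr = 2.59×10^-7 m.
In 23 revolutions: L = 23·2πr = 5.96×10^-6 m.

L ≈ 5.96 µm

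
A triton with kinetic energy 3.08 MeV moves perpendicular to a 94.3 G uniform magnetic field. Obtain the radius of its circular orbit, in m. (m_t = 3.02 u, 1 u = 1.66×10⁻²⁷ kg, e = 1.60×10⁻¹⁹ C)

Convert the energy: K = 3.08 MeV = 4.93×10^-13 J.
v = √(2K/m) = √(2·4.93×10^-13/5.01×10^-27) = 1.40×10^7 m/s.
r = mv/(qB) = (5.01×10^-27)(1.40×10^7) / [(1×1.60×10^-19)(9.43×10^-3)] = 46.6 m.

r ≈ 46.6 m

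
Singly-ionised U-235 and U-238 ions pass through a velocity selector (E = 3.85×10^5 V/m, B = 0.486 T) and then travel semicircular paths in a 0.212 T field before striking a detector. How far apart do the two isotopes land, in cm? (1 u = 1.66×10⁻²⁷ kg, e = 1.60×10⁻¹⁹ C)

Both emerge at v = E/B₁ = 7.92×10^5 m/s.
r = mv/(qB₂), so r₁ = 9.111 m and r₂ = 9.227 m, giving Δr = 0.116 m.
After a semicircle each ion lands a diameter 2r from the entry slit, so the separation is 2Δr = 0.233 m.

Δd ≈ 23.3 cm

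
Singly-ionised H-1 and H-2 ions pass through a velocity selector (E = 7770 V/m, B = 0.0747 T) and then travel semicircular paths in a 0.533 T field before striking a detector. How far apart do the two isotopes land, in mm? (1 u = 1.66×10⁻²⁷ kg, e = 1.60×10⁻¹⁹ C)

Both emerge at v = E/B₁ = 1.04×10^5 m/s.
r = mv/(qB₂), so r₁ = 2.02×10^-3 m and r₂ = 4.05×10^-3 m, giving Δr = 2.02×10^-3 m.
After a semicircle each ion lands a diameter 2r from the entry slit, so the separation is 2Δr = 4.05×10^-3 m.

Δd ≈ 4.05 mm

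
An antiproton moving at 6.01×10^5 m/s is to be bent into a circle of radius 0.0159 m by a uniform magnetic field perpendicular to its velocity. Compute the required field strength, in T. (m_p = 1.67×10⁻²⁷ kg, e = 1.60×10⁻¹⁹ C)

qvB = mv²/r gives B = mv/(qr).
B = (1.67×10^-27)(6.01×10^5) / [(1×1.60×10^-19)(0.0159)] = 0.395 T.

B ≈ 0.395 T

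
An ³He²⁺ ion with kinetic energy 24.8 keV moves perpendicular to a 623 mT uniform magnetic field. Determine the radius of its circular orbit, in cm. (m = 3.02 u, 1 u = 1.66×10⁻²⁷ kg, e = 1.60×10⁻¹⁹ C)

r ≈ 3.16 cm

Convert the energy: K = 24.8 keV = 3.97×10^-15 J.
v = √(2K/m) = √(2·3.97×10^-15/5.01×10^-27) = 1.26×10^6 m/s.
r = mv/(qB) = (5.01×10^-27)(1.26×10^6) / [(2×1.60×10^-19)(0.623)] = 0.0316 m.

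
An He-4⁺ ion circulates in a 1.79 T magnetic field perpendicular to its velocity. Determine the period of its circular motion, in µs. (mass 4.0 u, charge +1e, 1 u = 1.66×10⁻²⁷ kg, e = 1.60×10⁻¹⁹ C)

The cyclotron period is independent of speed: T = 2πm/(qB).
T = 2π(6.64×10^-27) / [(1×1.60×10^-19)(1.79)] = 1.46×10^-7 s.

T ≈ 0.146 µs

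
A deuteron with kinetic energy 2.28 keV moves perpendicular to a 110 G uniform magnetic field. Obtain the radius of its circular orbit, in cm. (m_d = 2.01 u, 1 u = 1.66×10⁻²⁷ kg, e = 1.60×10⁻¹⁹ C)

r ≈ 88.7 cm

Convert the energy: K = 2.28 keV = 3.65×10^-16 J.
v = √(2K/m) = √(2·3.65×10^-16/3.34×10^-27) = 4.68×10^5 m/s.
r = mv/(qB) = (3.34×10^-27)(4.68×10^5) / [(1×1.60×10^-19)(0.0110)] = 0.887 m.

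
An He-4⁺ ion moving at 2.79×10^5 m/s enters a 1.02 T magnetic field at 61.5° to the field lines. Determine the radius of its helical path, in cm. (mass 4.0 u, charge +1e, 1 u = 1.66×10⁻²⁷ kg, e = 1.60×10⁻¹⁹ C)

r ≈ 0.998 cm

Only the perpendicular component v⊥ = v sin61.5° = 2.45×10^5 m/s is bent by the field.
r = m v⊥ /(qB) = (6.64×10^-27)(2.45×10^5) / [(1×1.60×10^-19)(1.02)] = 9.98×10^-3 m.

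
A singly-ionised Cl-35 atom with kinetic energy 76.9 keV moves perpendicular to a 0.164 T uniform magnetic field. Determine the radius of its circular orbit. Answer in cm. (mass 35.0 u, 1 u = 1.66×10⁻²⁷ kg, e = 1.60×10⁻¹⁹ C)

r ≈ 144 cm

Convert the energy: K = 76.9 keV = 1.23×10^-14 J.
v = √(2K/m) = √(2·1.23×10^-14/5.81×10^-26) = 6.51×10^5 m/s.
r = mv/(qB) = (5.81×10^-26)(6.51×10^5) / [(1×1.60×10^-19)(0.164)] = 1.44 m.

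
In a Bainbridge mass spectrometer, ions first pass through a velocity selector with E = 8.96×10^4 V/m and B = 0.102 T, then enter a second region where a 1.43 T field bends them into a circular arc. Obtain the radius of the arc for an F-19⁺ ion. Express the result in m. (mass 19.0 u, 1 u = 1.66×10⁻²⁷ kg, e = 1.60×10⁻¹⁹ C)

r ≈ 0.121 m

The selector passes v = E/B = 8.96×10^4/0.102 = 8.78×10^5 m/s.
In the deflection region, r = mv/(qB₂) = (3.15×10^-26)(8.78×10^5) / [(1×1.60×10^-19)(1.43)] = 0.121 m.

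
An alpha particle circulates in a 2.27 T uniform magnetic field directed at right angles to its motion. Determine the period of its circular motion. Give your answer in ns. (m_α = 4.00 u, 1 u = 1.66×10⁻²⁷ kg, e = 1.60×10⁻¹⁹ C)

The cyclotron period is independent of speed: T = 2πm/(qB).
T = 2π(6.64×10^-27) / [(2×1.60×10^-19)(2.27)] = 5.74×10^-8 s.

T ≈ 57.4 ns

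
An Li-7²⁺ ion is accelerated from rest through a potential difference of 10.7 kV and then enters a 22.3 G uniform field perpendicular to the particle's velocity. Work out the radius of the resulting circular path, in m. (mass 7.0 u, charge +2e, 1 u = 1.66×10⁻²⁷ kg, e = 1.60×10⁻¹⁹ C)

The kinetic energy gained is K = qV = (2×1.60×10^-19)(1.07×10^4) = 3.42×10^-15 J.
v = √(2K/m) = 7.68×10^5 m/s.
r = mv/(qB) = (1.16×10^-26)(7.68×10^5) / [(2×1.60×10^-19)(2.23×10^-3)] = 12.5 m.

r ≈ 12.5 m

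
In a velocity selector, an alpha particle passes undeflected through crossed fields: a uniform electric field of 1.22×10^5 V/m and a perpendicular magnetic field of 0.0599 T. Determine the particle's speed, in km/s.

For zero net force, qE = qvB, so v = E/B.
v = (1.22×10^5) / (0.0599) = 2.04×10^6 m/s.

v ≈ 2040 km/s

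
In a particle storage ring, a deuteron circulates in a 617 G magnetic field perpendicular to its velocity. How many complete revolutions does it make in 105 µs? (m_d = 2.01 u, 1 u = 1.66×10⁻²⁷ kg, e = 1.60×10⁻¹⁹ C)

T = 2πm/(qB) = 2π(3.3366×10^-27) / [(1×1.60×10^-19)(0.0617)] = 2.1236×10^-6 s.
N = t/T = 1.05×10^-4 / 2.1236×10^-6 ≈ 49.44, so 49 complete revolutions.

N = 49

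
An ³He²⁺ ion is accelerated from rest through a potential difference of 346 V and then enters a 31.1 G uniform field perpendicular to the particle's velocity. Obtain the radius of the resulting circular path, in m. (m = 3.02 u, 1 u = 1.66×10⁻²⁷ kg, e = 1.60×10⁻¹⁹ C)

r ≈ 1.06 m

The kinetic energy gained is K = qV = (2×1.60×10^-19)(346) = 1.11×10^-16 J.
v = √(2K/m) = 2.10×10^5 m/s.
r = mv/(qB) = (5.01×10^-27)(2.10×10^5) / [(2×1.60×10^-19)(3.11×10^-3)] = 1.06 m.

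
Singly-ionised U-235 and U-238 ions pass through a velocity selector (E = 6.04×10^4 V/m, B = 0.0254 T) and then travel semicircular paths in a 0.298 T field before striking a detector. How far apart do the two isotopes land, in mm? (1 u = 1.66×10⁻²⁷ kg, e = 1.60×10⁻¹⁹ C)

Δd ≈ 497 mm

Both emerge at v = E/B₁ = 2.38×10^6 m/s.
r = mv/(qB₂), so r₁ = 19.456 m and r₂ = 19.704 m, giving Δr = 0.248 m.
After a semicircle each ion lands a diameter 2r from the entry slit, so the separation is 2Δr = 0.497 m.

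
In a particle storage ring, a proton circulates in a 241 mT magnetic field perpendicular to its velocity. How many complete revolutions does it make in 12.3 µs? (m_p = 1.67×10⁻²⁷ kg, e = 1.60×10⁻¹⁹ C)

T = 2πm/(qB) = 2π(1.67×10^-27) / [(1×1.60×10^-19)(0.241)] = 2.7212×10^-7 s.
N = t/T = 1.23×10^-5 / 2.7212×10^-7 ≈ 45.20, so 45 complete revolutions.

N = 45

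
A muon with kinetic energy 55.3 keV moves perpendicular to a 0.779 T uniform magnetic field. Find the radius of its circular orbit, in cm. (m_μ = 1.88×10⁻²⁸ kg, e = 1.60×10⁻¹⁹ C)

r ≈ 1.46 cm

Convert the energy: K = 55.3 keV = 8.85×10^-15 J.
v = √(2K/m) = √(2·8.85×10^-15/1.88×10^-28) = 9.70×10^6 m/s.
r = mv/(qB) = (1.88×10^-28)(9.70×10^6) / [(1×1.60×10^-19)(0.779)] = 0.0146 m.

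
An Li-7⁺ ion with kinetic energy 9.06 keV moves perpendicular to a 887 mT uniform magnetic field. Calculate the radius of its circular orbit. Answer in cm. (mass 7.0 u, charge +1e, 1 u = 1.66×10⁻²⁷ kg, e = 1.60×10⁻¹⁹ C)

Convert the energy: K = 9.06 keV = 1.45×10^-15 J.
v = √(2K/m) = √(2·1.45×10^-15/1.16×10^-26) = 5.00×10^5 m/s.
r = mv/(qB) = (1.16×10^-26)(5.00×10^5) / [(1×1.60×10^-19)(0.887)] = 0.0409 m.

r ≈ 4.09 cm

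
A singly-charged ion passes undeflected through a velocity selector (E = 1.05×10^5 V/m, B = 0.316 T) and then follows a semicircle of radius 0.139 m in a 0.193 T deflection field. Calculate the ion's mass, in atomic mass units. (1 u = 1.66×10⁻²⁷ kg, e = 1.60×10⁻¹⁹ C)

m ≈ 7.78 u

v = E/B₁ = 3.32×10^5 m/s.
From r = mv/(qB₂), m = qB₂r/v = (1×1.60×10^-19)(0.193)(0.139) / (3.32×10^5) = 1.29×10^-26 kg.
In atomic mass units: m = 1.29×10^-26 / 1.66×10^-27 = 7.78 u.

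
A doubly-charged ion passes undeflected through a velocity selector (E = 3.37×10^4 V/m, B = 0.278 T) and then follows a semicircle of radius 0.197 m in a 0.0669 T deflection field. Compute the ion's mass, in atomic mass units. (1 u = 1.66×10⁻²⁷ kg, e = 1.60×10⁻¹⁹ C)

v = E/B₁ = 1.21×10^5 m/s.
From r = mv/(qB₂), m = qB₂r/v = (2×1.60×10^-19)(0.0669)(0.197) / (1.21×10^5) = 3.48×10^-26 kg.
In atomic mass units: m = 3.48×10^-26 / 1.66×10^-27 = 21.0 u.

m ≈ 21.0 u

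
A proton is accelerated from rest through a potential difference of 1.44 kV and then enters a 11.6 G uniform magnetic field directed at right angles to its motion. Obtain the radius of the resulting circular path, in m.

The kinetic energy gained is K = qV = (1×1.60×10^-19)(1440) = 2.30×10^-16 J.
v = √(2K/m) = 5.25×10^5 m/s.
r = mv/(qB) = (1.67×10^-27)(5.25×10^5) / [(1×1.60×10^-19)(1.16×10^-3)] = 4.73 m.

r ≈ 4.73 m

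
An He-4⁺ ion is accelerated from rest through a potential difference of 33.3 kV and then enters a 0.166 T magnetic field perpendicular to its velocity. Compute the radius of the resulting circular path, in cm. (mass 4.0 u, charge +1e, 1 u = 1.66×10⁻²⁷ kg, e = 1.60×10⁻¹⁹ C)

The kinetic energy gained is K = qV = (1×1.60×10^-19)(3.33×10^4) = 5.33×10^-15 J.
v = √(2K/m) = 1.27×10^6 m/s.
r = mv/(qB) = (6.64×10^-27)(1.27×10^6) / [(1×1.60×10^-19)(0.166)] = 0.317 m.

r ≈ 31.7 cm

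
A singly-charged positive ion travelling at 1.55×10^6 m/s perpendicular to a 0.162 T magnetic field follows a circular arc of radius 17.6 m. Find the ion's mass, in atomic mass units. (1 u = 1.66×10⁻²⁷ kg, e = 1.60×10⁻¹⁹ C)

m ≈ 177 u

qvB = mv²/r ⇒ m = qBr/v.
m = (1×1.60×10^-19)(0.162)(17.6) / (1.55×10^6) = 2.94×10^-25 kg = 177 u.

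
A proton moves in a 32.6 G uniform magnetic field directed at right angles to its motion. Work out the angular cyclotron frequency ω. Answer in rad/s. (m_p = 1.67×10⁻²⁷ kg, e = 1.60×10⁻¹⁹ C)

ω ≈ 3.12×10^5 rad/s

ω = qB/m = (1×1.60×10^-19)(3.26×10^-3) / (1.67×10^-27) = 3.12×10^5 rad/s.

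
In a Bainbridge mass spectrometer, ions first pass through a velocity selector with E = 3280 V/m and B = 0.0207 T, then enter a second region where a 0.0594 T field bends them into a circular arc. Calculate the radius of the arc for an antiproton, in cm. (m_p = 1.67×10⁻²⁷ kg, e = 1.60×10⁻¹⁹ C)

The selector passes v = E/B = 3280/0.0207 = 1.58×10^5 m/s.
In the deflection region, r = mv/(qB₂) = (1.67×10^-27)(1.58×10^5) / [(1×1.60×10^-19)(0.0594)] = 0.0278 m.

r ≈ 2.78 cm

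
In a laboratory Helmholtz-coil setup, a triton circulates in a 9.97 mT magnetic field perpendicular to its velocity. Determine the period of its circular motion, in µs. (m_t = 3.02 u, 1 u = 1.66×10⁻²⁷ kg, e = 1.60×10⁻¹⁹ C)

T ≈ 19.7 µs

The cyclotron period is independent of speed: T = 2πm/(qB).
T = 2π(5.01×10^-27) / [(1×1.60×10^-19)(9.97×10^-3)] = 1.97×10^-5 s.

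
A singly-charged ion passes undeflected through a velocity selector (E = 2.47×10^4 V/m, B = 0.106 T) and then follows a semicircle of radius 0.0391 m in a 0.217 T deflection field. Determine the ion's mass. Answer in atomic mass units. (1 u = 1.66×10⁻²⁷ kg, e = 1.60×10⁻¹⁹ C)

m ≈ 3.51 u

v = E/B₁ = 2.33×10^5 m/s.
From r = mv/(qB₂), m = qB₂r/v = (1×1.60×10^-19)(0.217)(0.0391) / (2.33×10^5) = 5.83×10^-27 kg.
In atomic mass units: m = 5.83×10^-27 / 1.66×10^-27 = 3.51 u.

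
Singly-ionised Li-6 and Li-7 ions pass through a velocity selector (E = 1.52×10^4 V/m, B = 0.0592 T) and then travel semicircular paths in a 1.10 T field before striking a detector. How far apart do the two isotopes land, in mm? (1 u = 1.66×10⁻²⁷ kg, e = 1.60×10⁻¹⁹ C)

Both emerge at v = E/B₁ = 2.57×10^5 m/s.
r = mv/(qB₂), so r₁ = 0.01453 m and r₂ = 0.01695 m, giving Δr = 2.42×10^-3 m.
After a semicircle each ion lands a diameter 2r from the entry slit, so the separation is 2Δr = 4.84×10^-3 m.

Δd ≈ 4.84 mm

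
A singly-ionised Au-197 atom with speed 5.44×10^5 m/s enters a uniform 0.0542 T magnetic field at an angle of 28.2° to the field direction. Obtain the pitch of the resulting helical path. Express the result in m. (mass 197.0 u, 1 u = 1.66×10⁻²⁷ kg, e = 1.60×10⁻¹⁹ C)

The velocity component along B is v∥ = v cos28.2° = 4.79×10^5 m/s.
The cyclotron period T = 2πm/(qB) = 2.37×10^-4 s is set by m, q, B alone.
Pitch = v∥·T = (4.79×10^5)(2.37×10^-4) = 114 m.

pitch ≈ 114 m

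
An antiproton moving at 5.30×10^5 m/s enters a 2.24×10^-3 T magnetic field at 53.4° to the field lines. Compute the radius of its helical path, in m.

r ≈ 1.98 m

Only the perpendicular component v⊥ = v sin53.4° = 4.25×10^5 m/s is bent by the field.
r = m v⊥ /(qB) = (1.67×10^-27)(4.25×10^5) / [(1×1.60×10^-19)(2.24×10^-3)] = 1.98 m.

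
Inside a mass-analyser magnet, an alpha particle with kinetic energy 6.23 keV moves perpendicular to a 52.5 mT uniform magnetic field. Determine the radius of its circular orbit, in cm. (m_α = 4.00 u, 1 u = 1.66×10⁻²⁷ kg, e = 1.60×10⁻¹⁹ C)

Convert the energy: K = 6.23 keV = 9.97×10^-16 J.
v = √(2K/m) = √(2·9.97×10^-16/6.64×10^-27) = 5.48×10^5 m/s.
r = mv/(qB) = (6.64×10^-27)(5.48×10^5) / [(2×1.60×10^-19)(0.0525)] = 0.217 m.

r ≈ 21.7 cm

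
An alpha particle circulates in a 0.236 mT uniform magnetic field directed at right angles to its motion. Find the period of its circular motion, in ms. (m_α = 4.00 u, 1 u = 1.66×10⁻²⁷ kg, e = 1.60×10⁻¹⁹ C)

T ≈ 0.552 ms

The cyclotron period is independent of speed: T = 2πm/(qB).
T = 2π(6.64×10^-27) / [(2×1.60×10^-19)(2.36×10^-4)] = 5.52×10^-4 s.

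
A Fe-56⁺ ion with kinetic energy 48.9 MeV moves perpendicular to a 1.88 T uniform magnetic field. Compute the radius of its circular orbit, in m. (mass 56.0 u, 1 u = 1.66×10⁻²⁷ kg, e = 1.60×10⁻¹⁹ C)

r ≈ 4.01 m

Convert the energy: K = 48.9 MeV = 7.82×10^-12 J.
v = √(2K/m) = √(2·7.82×10^-12/9.30×10^-26) = 1.30×10^7 m/s.
r = mv/(qB) = (9.30×10^-26)(1.30×10^7) / [(1×1.60×10^-19)(1.88)] = 4.01 m.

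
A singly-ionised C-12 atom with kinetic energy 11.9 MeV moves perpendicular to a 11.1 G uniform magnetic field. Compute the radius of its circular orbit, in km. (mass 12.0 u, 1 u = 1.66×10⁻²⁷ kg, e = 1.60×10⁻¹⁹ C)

Convert the energy: K = 11.9 MeV = 1.90×10^-12 J.
v = √(2K/m) = √(2·1.90×10^-12/1.99×10^-26) = 1.38×10^7 m/s.
r = mv/(qB) = (1.99×10^-26)(1.38×10^7) / [(1×1.60×10^-19)(1.11×10^-3)] = 1550 m.

r ≈ 1.55 km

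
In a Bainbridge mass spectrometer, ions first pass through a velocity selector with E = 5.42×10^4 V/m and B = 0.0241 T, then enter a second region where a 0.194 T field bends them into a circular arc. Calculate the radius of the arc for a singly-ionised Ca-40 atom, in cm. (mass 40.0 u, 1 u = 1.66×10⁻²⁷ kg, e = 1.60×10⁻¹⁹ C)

r ≈ 481 cm

The selector passes v = E/B = 5.42×10^4/0.0241 = 2.25×10^6 m/s.
In the deflection region, r = mv/(qB₂) = (6.64×10^-26)(2.25×10^6) / [(1×1.60×10^-19)(0.194)] = 4.81 m.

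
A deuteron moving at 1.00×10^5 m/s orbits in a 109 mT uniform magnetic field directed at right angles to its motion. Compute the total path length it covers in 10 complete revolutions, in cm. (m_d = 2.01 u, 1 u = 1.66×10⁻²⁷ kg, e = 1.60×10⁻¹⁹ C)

L ≈ 120 cm

r = mv/(qB) = 0.0191 m, so one revolution covers 2πr = 0.120 m.
In 10 revolutions: L = 10·2πr = 1.20 m.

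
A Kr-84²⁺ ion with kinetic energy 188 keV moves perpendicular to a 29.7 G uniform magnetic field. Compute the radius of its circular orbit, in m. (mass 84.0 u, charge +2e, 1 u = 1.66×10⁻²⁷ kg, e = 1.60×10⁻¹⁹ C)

Convert the energy: K = 188 keV = 3.01×10^-14 J.
v = √(2K/m) = √(2·3.01×10^-14/1.39×10^-25) = 6.57×10^5 m/s.
r = mv/(qB) = (1.39×10^-25)(6.57×10^5) / [(2×1.60×10^-19)(2.97×10^-3)] = 96.4 m.

r ≈ 96.4 m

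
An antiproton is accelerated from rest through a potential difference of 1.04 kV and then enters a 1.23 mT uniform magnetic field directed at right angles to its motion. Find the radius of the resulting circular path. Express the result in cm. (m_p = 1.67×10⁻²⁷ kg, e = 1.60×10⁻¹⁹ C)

r ≈ 379 cm

The kinetic energy gained is K = qV = (1×1.60×10^-19)(1040) = 1.66×10^-16 J.
v = √(2K/m) = 4.46×10^5 m/s.
r = mv/(qB) = (1.67×10^-27)(4.46×10^5) / [(1×1.60×10^-19)(1.23×10^-3)] = 3.79 m.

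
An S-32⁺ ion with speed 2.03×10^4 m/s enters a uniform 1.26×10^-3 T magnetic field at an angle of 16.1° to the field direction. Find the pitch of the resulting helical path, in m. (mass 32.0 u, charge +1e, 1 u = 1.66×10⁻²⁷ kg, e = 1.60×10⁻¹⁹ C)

The velocity component along B is v∥ = v cos16.1° = 1.95×10^4 m/s.
The cyclotron period T = 2πm/(qB) = 1.66×10^-3 s is set by m, q, B alone.
Pitch = v∥·T = (1.95×10^4)(1.66×10^-3) = 32.3 m.

pitch ≈ 32.3 m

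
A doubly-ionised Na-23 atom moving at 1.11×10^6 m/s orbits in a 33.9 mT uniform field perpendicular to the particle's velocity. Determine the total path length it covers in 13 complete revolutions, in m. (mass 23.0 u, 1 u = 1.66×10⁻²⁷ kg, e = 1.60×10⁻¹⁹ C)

L ≈ 319 m

r = mv/(qB) = 3.91 m, so one revolution covers 2πr = 24.5 m.
In 13 revolutions: L = 13·2πr = 319 m.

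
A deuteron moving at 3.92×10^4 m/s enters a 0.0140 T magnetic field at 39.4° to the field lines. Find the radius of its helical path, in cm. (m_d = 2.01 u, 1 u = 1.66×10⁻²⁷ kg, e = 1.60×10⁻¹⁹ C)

Only the perpendicular component v⊥ = v sin39.4° = 2.49×10^4 m/s is bent by the field.
r = m v⊥ /(qB) = (3.34×10^-27)(2.49×10^4) / [(1×1.60×10^-19)(0.0140)] = 0.0371 m.

r ≈ 3.71 cm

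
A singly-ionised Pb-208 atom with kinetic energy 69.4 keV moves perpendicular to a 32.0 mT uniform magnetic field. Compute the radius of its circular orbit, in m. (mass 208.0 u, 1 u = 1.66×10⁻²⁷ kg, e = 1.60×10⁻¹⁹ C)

Convert the energy: K = 69.4 keV = 1.11×10^-14 J.
v = √(2K/m) = √(2·1.11×10^-14/3.45×10^-25) = 2.54×10^5 m/s.
r = mv/(qB) = (3.45×10^-25)(2.54×10^5) / [(1×1.60×10^-19)(0.0320)] = 17.1 m.

r ≈ 17.1 m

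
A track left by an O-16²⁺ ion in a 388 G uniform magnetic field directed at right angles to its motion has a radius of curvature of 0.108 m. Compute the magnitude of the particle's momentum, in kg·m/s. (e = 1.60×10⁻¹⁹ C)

p ≈ 1.34×10^-21 kg·m/s

Since qvB = mv²/r, the momentum p = mv = qBr.
p = (2×1.60×10^-19)(0.0388)(0.108) = 1.34×10^-21 kg·m/s.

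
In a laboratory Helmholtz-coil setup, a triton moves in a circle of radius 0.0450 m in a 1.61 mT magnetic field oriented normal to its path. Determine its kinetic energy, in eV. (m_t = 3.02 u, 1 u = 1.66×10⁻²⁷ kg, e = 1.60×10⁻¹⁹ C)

v = qBr/m = (1×1.60×10^-19)(1.61×10^-3)(0.0450) / (5.01×10^-27) = 2310 m/s.
K = ½mv² = 0.5·(5.01×10^-27)·(2310)² = 1.34×10^-20 J = 0.0838 eV.

K ≈ 0.0838 eV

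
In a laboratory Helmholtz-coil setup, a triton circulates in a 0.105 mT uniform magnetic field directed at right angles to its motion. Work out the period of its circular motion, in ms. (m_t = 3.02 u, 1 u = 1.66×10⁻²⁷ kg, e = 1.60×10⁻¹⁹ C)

The cyclotron period is independent of speed: T = 2πm/(qB).
T = 2π(5.01×10^-27) / [(1×1.60×10^-19)(1.05×10^-4)] = 1.87×10^-3 s.

T ≈ 1.87 ms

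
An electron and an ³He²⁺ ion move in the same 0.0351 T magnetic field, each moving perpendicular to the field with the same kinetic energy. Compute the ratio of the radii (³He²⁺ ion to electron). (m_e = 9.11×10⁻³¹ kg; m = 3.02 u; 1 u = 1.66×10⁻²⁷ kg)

ratio ≈ 37.1

r = √(2mK)/(qB) ⇒ at equal K, r ∝ √m/q.
r_{³He²⁺ ion}/r_{electron} = 37.1.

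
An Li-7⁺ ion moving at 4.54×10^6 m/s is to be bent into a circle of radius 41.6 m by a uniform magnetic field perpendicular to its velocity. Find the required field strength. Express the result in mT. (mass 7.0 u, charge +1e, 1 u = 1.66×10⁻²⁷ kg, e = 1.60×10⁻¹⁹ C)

B ≈ 7.93 mT

qvB = mv²/r gives B = mv/(qr).
B = (1.16×10^-26)(4.54×10^6) / [(1×1.60×10^-19)(41.6)] = 7.93×10^-3 T.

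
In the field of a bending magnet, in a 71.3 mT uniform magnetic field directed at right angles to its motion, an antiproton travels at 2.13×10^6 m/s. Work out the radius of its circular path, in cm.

r ≈ 31.2 cm

The magnetic force provides the centripetal force: qvB = mv²/r, so r = mv/(qB).
r = (1.67×10^-27 kg)(2.13×10^6 m/s) / [(1×1.60×10^-19 C)(0.0713 T)] = 0.312 m.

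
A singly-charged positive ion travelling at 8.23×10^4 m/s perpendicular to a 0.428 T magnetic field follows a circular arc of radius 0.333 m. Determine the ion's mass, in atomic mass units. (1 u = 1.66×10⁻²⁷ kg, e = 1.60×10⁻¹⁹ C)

qvB = mv²/r ⇒ m = qBr/v.
m = (1×1.60×10^-19)(0.428)(0.333) / (8.23×10^4) = 2.77×10^-25 kg = 167 u.

m ≈ 167 u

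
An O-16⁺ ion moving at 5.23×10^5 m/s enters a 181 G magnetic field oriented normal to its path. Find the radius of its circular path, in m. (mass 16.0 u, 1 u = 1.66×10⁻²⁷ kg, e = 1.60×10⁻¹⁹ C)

r ≈ 4.80 m

The magnetic force provides the centripetal force: qvB = mv²/r, so r = mv/(qB).
r = (2.66×10^-26 kg)(5.23×10^5 m/s) / [(1×1.60×10^-19 C)(0.0181 T)] = 4.80 m.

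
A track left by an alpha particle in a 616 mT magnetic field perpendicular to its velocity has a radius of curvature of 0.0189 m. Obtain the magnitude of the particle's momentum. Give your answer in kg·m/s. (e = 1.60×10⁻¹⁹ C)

p ≈ 3.73×10^-21 kg·m/s

Since qvB = mv²/r, the momentum p = mv = qBr.
p = (2×1.60×10^-19)(0.616)(0.0189) = 3.73×10^-21 kg·m/s.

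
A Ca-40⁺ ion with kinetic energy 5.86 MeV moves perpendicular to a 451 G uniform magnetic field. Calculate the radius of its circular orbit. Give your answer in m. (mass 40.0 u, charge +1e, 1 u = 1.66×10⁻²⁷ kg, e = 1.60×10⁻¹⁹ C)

r ≈ 48.9 m

Convert the energy: K = 5.86 MeV = 9.38×10^-13 J.
v = √(2K/m) = √(2·9.38×10^-13/6.64×10^-26) = 5.31×10^6 m/s.
r = mv/(qB) = (6.64×10^-26)(5.31×10^6) / [(1×1.60×10^-19)(0.0451)] = 48.9 m.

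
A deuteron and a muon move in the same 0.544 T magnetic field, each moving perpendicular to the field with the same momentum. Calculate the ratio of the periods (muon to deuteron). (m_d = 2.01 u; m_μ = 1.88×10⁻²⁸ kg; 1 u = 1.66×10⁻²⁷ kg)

ratio ≈ 0.0563

T = 2πm/(qB) is independent of speed, so T₂/T₁ = (m₂/q₂)/(m₁/q₁).
T_{muon}/T_{deuteron} = (1.88×10^-28/1e) / (3.34×10^-27/1e) = 0.0563.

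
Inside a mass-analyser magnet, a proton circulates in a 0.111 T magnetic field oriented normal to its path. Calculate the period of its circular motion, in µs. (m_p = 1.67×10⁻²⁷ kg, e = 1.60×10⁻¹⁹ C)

T ≈ 0.591 µs

The cyclotron period is independent of speed: T = 2πm/(qB).
T = 2π(1.67×10^-27) / [(1×1.60×10^-19)(0.111)] = 5.91×10^-7 s.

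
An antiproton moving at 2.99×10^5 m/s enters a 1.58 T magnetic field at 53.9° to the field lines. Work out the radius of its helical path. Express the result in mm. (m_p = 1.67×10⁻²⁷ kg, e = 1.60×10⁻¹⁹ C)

Only the perpendicular component v⊥ = v sin53.9° = 2.42×10^5 m/s is bent by the field.
r = m v⊥ /(qB) = (1.67×10^-27)(2.42×10^5) / [(1×1.60×10^-19)(1.58)] = 1.60×10^-3 m.

r ≈ 1.60 mm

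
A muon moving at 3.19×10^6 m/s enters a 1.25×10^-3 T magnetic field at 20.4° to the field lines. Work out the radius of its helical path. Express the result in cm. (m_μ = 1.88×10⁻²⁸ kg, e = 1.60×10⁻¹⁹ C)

Only the perpendicular component v⊥ = v sin20.4° = 1.11×10^6 m/s is bent by the field.
r = m v⊥ /(qB) = (1.88×10^-28)(1.11×10^6) / [(1×1.60×10^-19)(1.25×10^-3)] = 1.05 m.

r ≈ 105 cm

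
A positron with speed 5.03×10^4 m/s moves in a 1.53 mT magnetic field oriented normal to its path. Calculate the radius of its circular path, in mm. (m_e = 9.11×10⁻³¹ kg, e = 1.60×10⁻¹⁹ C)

r ≈ 0.187 mm

The magnetic force provides the centripetal force: qvB = mv²/r, so r = mv/(qB).
r = (9.11×10^-31 kg)(5.03×10^4 m/s) / [(1×1.60×10^-19 C)(1.53×10^-3 T)] = 1.87×10^-4 m.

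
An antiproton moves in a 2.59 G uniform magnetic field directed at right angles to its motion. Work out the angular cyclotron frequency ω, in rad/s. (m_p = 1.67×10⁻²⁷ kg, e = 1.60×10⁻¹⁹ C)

ω ≈ 2.48×10^4 rad/s

ω = qB/m = (1×1.60×10^-19)(2.59×10^-4) / (1.67×10^-27) = 2.48×10^4 rad/s.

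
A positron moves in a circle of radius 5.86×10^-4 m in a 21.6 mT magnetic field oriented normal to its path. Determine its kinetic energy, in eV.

K ≈ 14.1 eV

v = qBr/m = (1×1.60×10^-19)(0.0216)(5.86×10^-4) / (9.11×10^-31) = 2.22×10^6 m/s.
K = ½mv² = 0.5·(9.11×10^-31)·(2.22×10^6)² = 2.25×10^-18 J = 14.1 eV.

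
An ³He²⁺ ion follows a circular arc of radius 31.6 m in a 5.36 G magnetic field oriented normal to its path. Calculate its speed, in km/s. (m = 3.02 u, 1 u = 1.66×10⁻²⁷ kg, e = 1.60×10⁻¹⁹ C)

v ≈ 1080 km/s

From qvB = mv²/r, v = qBr/m.
v = (2×1.60×10^-19)(5.36×10^-4)(31.6) / (5.01×10^-27) = 1.08×10^6 m/s.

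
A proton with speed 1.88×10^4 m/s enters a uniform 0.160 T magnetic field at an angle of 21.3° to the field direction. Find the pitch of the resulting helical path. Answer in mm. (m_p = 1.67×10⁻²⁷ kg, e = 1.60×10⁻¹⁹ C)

pitch ≈ 7.18 mm

The velocity component along B is v∥ = v cos21.3° = 1.75×10^4 m/s.
The cyclotron period T = 2πm/(qB) = 4.10×10^-7 s is set by m, q, B alone.
Pitch = v∥·T = (1.75×10^4)(4.10×10^-7) = 7.18×10^-3 m.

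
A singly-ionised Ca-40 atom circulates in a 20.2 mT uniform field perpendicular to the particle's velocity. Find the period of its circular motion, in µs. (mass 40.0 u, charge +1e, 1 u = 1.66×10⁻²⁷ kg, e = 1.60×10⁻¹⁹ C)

T ≈ 129 µs

The cyclotron period is independent of speed: T = 2πm/(qB).
T = 2π(6.64×10^-26) / [(1×1.60×10^-19)(0.0202)] = 1.29×10^-4 s.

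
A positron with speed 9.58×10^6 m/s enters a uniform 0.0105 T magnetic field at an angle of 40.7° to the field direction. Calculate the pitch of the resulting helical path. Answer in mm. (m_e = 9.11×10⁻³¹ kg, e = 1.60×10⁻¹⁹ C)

pitch ≈ 24.7 mm

The velocity component along B is v∥ = v cos40.7° = 7.26×10^6 m/s.
The cyclotron period T = 2πm/(qB) = 3.41×10^-9 s is set by m, q, B alone.
Pitch = v∥·T = (7.26×10^6)(3.41×10^-9) = 0.0247 m.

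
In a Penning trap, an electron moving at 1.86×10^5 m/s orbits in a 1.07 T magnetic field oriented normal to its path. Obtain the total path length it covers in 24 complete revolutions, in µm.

L ≈ 149 µm

r = mv/(qB) = 9.90×10^-7 m, so one revolution covers 2πr = 6.22×10^-6 m.
In 24 revolutions: L = 24·2πr = 1.49×10^-4 m.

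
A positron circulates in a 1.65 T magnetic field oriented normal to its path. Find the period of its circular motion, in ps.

The cyclotron period is independent of speed: T = 2πm/(qB).
T = 2π(9.11×10^-31) / [(1×1.60×10^-19)(1.65)] = 2.17×10^-11 s.

T ≈ 21.7 ps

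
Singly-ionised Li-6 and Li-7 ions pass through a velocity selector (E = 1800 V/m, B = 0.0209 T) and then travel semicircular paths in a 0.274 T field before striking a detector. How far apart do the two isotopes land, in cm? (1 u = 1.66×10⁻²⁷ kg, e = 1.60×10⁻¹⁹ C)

Δd ≈ 0.652 cm

Both emerge at v = E/B₁ = 8.61×10^4 m/s.
r = mv/(qB₂), so r₁ = 0.01957 m and r₂ = 0.02283 m, giving Δr = 3.26×10^-3 m.
After a semicircle each ion lands a diameter 2r from the entry slit, so the separation is 2Δr = 6.52×10^-3 m.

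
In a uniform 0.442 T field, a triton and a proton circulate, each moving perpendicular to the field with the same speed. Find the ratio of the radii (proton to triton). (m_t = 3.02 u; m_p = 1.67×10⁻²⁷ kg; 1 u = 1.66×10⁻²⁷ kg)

r = mv/(qB) ⇒ at equal v, r ∝ m/q.
r_{proton}/r_{triton} = 0.333.

ratio ≈ 0.333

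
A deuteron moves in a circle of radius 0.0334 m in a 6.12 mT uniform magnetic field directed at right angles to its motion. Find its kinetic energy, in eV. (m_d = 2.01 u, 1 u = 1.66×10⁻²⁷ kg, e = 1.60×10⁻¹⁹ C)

K ≈ 1.00 eV

v = qBr/m = (1×1.60×10^-19)(6.12×10^-3)(0.0334) / (3.34×10^-27) = 9800 m/s.
K = ½mv² = 0.5·(3.34×10^-27)·(9800)² = 1.60×10^-19 J = 1.00 eV.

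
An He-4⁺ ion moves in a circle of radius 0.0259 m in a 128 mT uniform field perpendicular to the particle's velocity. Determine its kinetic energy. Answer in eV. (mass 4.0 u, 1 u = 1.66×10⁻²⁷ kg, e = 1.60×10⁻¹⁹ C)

K ≈ 132 eV

v = qBr/m = (1×1.60×10^-19)(0.128)(0.0259) / (6.64×10^-27) = 7.99×10^4 m/s.
K = ½mv² = 0.5·(6.64×10^-27)·(7.99×10^4)² = 2.12×10^-17 J = 132 eV.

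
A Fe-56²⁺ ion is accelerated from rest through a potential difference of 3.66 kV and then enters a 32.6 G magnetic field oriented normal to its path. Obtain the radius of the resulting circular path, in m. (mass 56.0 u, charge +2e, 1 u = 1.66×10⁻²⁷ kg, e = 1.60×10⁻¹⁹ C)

r ≈ 14.1 m

The kinetic energy gained is K = qV = (2×1.60×10^-19)(3660) = 1.17×10^-15 J.
v = √(2K/m) = 1.59×10^5 m/s.
r = mv/(qB) = (9.30×10^-26)(1.59×10^5) / [(2×1.60×10^-19)(3.26×10^-3)] = 14.1 m.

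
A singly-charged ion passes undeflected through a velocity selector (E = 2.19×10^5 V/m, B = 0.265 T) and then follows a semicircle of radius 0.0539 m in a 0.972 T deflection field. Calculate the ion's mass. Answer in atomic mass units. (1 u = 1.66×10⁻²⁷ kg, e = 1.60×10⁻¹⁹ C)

v = E/B₁ = 8.26×10^5 m/s.
From r = mv/(qB₂), m = qB₂r/v = (1×1.60×10^-19)(0.972)(0.0539) / (8.26×10^5) = 1.01×10^-26 kg.
In atomic mass units: m = 1.01×10^-26 / 1.66×10^-27 = 6.11 u.

m ≈ 6.11 u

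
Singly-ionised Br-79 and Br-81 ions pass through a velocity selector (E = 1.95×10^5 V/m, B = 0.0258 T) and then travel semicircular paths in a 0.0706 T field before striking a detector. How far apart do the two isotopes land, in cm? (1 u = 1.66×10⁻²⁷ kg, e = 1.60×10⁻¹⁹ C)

Both emerge at v = E/B₁ = 7.56×10^6 m/s.
r = mv/(qB₂), so r₁ = 87.75 m and r₂ = 89.97 m, giving Δr = 2.22 m.
After a semicircle each ion lands a diameter 2r from the entry slit, so the separation is 2Δr = 4.44 m.

Δd ≈ 444 cm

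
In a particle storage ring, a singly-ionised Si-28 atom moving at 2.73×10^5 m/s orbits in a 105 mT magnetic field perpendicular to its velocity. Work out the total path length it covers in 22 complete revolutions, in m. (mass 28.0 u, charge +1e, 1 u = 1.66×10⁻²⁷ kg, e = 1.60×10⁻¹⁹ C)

r = mv/(qB) = 0.755 m, so one revolution covers 2πr = 4.75 m.
In 22 revolutions: L = 22·2πr = 104 m.

L ≈ 104 m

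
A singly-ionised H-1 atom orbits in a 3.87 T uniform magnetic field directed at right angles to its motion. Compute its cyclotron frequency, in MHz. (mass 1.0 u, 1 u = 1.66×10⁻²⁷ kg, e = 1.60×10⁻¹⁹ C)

f ≈ 59.4 MHz

f = qB/(2πm) = (1×1.60×10^-19)(3.87) / [2π(1.66×10^-27)] = 5.94×10^7 Hz.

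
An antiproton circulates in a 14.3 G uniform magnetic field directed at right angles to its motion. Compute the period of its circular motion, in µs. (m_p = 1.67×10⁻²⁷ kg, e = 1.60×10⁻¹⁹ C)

The cyclotron period is independent of speed: T = 2πm/(qB).
T = 2π(1.67×10^-27) / [(1×1.60×10^-19)(1.43×10^-3)] = 4.59×10^-5 s.

T ≈ 45.9 µs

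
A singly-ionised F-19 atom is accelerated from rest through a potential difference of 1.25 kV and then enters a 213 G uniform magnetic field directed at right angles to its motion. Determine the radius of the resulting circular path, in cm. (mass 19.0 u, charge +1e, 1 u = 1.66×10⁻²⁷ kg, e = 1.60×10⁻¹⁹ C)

r ≈ 104 cm

The kinetic energy gained is K = qV = (1×1.60×10^-19)(1250) = 2.00×10^-16 J.
v = √(2K/m) = 1.13×10^5 m/s.
r = mv/(qB) = (3.15×10^-26)(1.13×10^5) / [(1×1.60×10^-19)(0.0213)] = 1.04 m.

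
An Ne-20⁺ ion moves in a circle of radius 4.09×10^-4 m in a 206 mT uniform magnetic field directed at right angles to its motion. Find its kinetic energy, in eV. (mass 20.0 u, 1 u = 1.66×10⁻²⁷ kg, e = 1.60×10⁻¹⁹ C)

K ≈ 0.0171 eV

v = qBr/m = (1×1.60×10^-19)(0.206)(4.09×10^-4) / (3.32×10^-26) = 406 m/s.
K = ½mv² = 0.5·(3.32×10^-26)·(406)² = 2.74×10^-21 J = 0.0171 eV.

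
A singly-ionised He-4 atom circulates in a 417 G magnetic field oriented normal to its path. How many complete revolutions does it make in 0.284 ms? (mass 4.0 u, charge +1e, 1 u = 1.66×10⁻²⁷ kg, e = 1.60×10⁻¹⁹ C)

T = 2πm/(qB) = 2π(6.64×10^-27) / [(1×1.60×10^-19)(0.0417)] = 6.2531×10^-6 s.
N = t/T = 2.84×10^-4 / 6.2531×10^-6 ≈ 45.42, so 45 complete revolutions.

N = 45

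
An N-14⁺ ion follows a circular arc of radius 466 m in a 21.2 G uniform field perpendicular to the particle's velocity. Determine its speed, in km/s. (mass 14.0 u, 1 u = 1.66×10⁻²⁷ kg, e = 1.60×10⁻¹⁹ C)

From qvB = mv²/r, v = qBr/m.
v = (1×1.60×10^-19)(2.12×10^-3)(466) / (2.32×10^-26) = 6.80×10^6 m/s.

v ≈ 6800 km/s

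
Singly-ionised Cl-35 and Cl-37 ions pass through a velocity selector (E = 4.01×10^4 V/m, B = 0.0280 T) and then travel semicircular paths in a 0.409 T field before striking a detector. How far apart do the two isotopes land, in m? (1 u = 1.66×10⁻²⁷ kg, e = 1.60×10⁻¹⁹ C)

Δd ≈ 0.145 m

Both emerge at v = E/B₁ = 1.43×10^6 m/s.
r = mv/(qB₂), so r₁ = 1.2715 m and r₂ = 1.3442 m, giving Δr = 0.0727 m.
After a semicircle each ion lands a diameter 2r from the entry slit, so the separation is 2Δr = 0.145 m.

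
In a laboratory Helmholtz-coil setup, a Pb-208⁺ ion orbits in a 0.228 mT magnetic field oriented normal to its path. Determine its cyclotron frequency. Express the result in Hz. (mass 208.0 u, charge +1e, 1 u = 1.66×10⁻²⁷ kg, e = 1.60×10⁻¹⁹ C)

f ≈ 16.8 Hz

f = qB/(2πm) = (1×1.60×10^-19)(2.28×10^-4) / [2π(3.45×10^-25)] = 16.8 Hz.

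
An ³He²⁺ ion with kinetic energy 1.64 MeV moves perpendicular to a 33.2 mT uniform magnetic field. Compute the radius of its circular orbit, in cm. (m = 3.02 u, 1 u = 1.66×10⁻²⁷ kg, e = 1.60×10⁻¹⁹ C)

Convert the energy: K = 1.64 MeV = 2.62×10^-13 J.
v = √(2K/m) = √(2·2.62×10^-13/5.01×10^-27) = 1.02×10^7 m/s.
r = mv/(qB) = (5.01×10^-27)(1.02×10^7) / [(2×1.60×10^-19)(0.0332)] = 4.83 m.

r ≈ 483 cm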